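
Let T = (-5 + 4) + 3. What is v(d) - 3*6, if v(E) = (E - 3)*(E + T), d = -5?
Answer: 6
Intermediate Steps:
T = 2 (T = -1 + 3 = 2)
v(E) = (-3 + E)*(2 + E) (v(E) = (E - 3)*(E + 2) = (-3 + E)*(2 + E))
v(d) - 3*6 = (-6 + (-5)² - 1*(-5)) - 3*6 = (-6 + 25 + 5) - 18 = 24 - 18 = 6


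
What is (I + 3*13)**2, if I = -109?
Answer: 4900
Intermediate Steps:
(I + 3*13)**2 = (-109 + 3*13)**2 = (-109 + 39)**2 = (-70)**2 = 4900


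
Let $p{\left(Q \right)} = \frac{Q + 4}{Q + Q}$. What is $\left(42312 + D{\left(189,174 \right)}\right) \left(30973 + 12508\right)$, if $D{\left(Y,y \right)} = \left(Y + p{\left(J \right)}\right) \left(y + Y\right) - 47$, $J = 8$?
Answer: $\frac{19330652537}{4} \approx 4.8327 \cdot 10^{9}$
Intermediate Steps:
$p{\left(Q \right)} = \frac{4 + Q}{2 Q}$
$D{\left(Y,y \right)} = -47 + \left(\frac{3}{4} + Y\right) \left(Y + y\right)$ ($D{\left(Y,y \right)} = \left(Y + \frac{4 + 8}{2 \cdot 8}\right) \left(y + Y\right) - 47 = \left(Y + \frac{1}{2} \cdot \frac{1}{8} \cdot 12\right) \left(Y + y\right) - 47 = \left(Y + \frac{3}{4}\right) \left(Y + y\right) - 47 = \left(\frac{3}{4} + Y\right) \left(Y + y\right) - 47 = -47 + \left(\frac{3}{4} + Y\right) \left(Y + y\right)$)
$\left(42312 + D{\left(189,174 \right)}\right) \left(30973 + 12508\right) = \left(42312 + \left(-47 + 189^{2} + \frac{3}{4} \cdot 189 + \frac{3}{4} \cdot 174 + 189 \cdot 174\right)\right) \left(30973 + 12508\right) = \left(42312 + \left(-47 + 35721 + \frac{567}{4} + \frac{261}{2} + 32886\right)\right) 43481 = \left(42312 + \frac{275329}{4}\right) 43481 = \frac{444577}{4} \cdot 43481 = \frac{19330652537}{4}$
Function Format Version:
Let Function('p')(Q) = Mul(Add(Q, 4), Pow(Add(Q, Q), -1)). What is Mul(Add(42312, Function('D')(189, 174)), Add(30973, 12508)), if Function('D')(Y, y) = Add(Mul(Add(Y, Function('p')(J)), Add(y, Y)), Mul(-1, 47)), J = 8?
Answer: Rational(19330652537, 4) ≈ 4.8327e+9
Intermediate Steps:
Function('p')(Q) = Mul(Rational(1, 2), Pow(Q, -1), Add(4, Q)) (Function('p')(Q) = Mul(Add(4, Q), Pow(Mul(2, Q), -1)) = Mul(Add(4, Q), Mul(Rational(1, 2), Pow(Q, -1))) = Mul(Rational(1, 2), Pow(Q, -1), Add(4, Q)))
Function('D')(Y, y) = Add(-47, Mul(Add(Rational(3, 4), Y), Add(Y, y))) (Function('D')(Y, y) = Add(Mul(Add(Y, Mul(Rational(1, 2), Pow(8, -1), Add(4, 8))), Add(y, Y)), Mul(-1, 47)) = Add(Mul(Add(Y, Mul(Rational(1, 2), Rational(1, 8), 12)), Add(Y, y)), -47) = Add(Mul(Add(Y, Rational(3, 4)), Add(Y, y)), -47) = Add(Mul(Add(Rational(3, 4), Y), Add(Y, y)), -47) = Add(-47, Mul(Add(Rational(3, 4), Y), Add(Y, y))))
Mul(Add(42312, Function('D')(189, 174)), Add(30973, 12508)) = Mul(Add(42312, Add(-47, Pow(189, 2), Mul(Rational(3, 4), 189), Mul(Rational(3, 4), 174), Mul(189, 174))), Add(30973, 12508)) = Mul(Add(42312, Add(-47, 35721, Rational(567, 4), Rational(261, 2), 32886)), 43481) = Mul(Add(42312, Rational(275329, 4)), 43481) = Mul(Rational(444577, 4), 43481) = Rational(19330652537, 4)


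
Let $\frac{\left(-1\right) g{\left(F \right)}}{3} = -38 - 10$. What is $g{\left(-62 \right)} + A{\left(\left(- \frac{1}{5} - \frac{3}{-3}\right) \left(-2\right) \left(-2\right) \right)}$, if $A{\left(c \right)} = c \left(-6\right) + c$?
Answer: $128$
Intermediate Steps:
$A{\left(c \right)} = - 5 c$ ($A{\left(c \right)} = - 6 c + c = - 5 c$)
$g{\left(F \right)} = 144$ ($g{\left(F \right)} = - 3 \left(-38 - 10\right) = \left(-3\right) \left(-48\right) = 144$)
$g{\left(-62 \right)} + A{\left(\left(- \frac{1}{5} - \frac{3}{-3}\right) \left(-2\right) \left(-2\right) \right)} = 144 - 5 \left(- \frac{1}{5} - \frac{3}{-3}\right) \left(-2\right) \left(-2\right) = 144 - 5 \left(\left(-1\right) \frac{1}{5} - -1\right) \left(-2\right) \left(-2\right) = 144 - 5 \left(- \frac{1}{5} + 1\right) \left(-2\right) \left(-2\right) = 144 - 5 \cdot \frac{4}{5} \left(-2\right) \left(-2\right) = 144 - 5 \left(\left(- \frac{8}{5}\right) \left(-2\right)\right) = 144 - 16 = 128$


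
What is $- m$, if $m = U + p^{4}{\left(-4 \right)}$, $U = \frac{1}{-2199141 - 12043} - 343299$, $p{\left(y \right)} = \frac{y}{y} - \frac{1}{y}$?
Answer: $\frac{12145469721897}{35378944} \approx 3.433 \cdot 10^{5}$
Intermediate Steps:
$p{\left(y \right)} = 1 - \frac{1}{y}$
$U = - \frac{759097256017}{2211184}$ ($U = \frac{1}{-2211184} - 343299 = - \frac{1}{2211184} - 343299 = - \frac{759097256017}{2211184} \approx -3.433 \cdot 10^{5}$)
$m = - \frac{12145469721897}{35378944}$ ($m = - \frac{759097256017}{2211184} + \left(\frac{-1 - 4}{-4}\right)^{4} = - \frac{759097256017}{2211184} + \left(\left(- \frac{1}{4}\right) \left(-5\right)\right)^{4} = - \frac{759097256017}{2211184} + \left(\frac{5}{4}\right)^{4} = - \frac{759097256017}{2211184} + \frac{625}{256} = - \frac{12145469721897}{35378944} \approx -3.433 \cdot 10^{5}$)
$- m = \left(-1\right) \left(- \frac{12145469721897}{35378944}\right) = \frac{12145469721897}{35378944}$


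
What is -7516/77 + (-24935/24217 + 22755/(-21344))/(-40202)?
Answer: -156181774450491761/1600053626316992 ≈ -97.610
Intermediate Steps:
-7516/77 + (-24935/24217 + 22755/(-21344))/(-40202) = -7516*1/77 + (-24935*1/24217 + 22755*(-1/21344))*(-1/40202) = -7516/77 + (-24935/24217 - 22755/21344)*(-1/40202) = -7516/77 - 1083270475/516887648*(-1/40202) = -7516/77 + 1083270475/20779917224896 = -156181774450491761/1600053626316992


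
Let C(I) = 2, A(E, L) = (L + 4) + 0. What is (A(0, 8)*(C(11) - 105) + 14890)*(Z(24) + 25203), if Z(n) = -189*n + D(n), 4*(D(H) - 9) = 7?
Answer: 564667997/2 ≈ 2.8233e+8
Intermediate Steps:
A(E, L) = 4 + L (A(E, L) = (4 + L) + 0 = 4 + L)
D(H) = 43/4 (D(H) = 9 + (¼)*7 = 9 + 7/4 = 43/4)
Z(n) = 43/4 - 189*n (Z(n) = -189*n + 43/4 = 43/4 - 189*n)
(A(0, 8)*(C(11) - 105) + 14890)*(Z(24) + 25203) = ((4 + 8)*(2 - 105) + 14890)*((43/4 - 189*24) + 25203) = (12*(-103) + 14890)*((43/4 - 4536) + 25203) = (-1236 + 14890)*(-18101/4 + 25203) = 13654*(82711/4) = 564667997/2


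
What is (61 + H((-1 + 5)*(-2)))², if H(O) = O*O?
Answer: 15625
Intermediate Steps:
H(O) = O²
(61 + H((-1 + 5)*(-2)))² = (61 + ((-1 + 5)*(-2))²)² = (61 + (4*(-2))²)² = (61 + (-8)²)² = (61 + 64)² = 125² = 15625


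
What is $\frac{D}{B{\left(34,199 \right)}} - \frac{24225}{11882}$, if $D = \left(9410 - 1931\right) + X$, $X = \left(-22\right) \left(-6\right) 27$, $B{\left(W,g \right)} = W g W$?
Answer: $- \frac{2720801487}{1366691404} \approx -1.9908$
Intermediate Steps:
$B{\left(W,g \right)} = g W^{2}$
$X = 3564$ ($X = 132 \cdot 27 = 3564$)
$D = 11043$ ($D = \left(9410 - 1931\right) + 3564 = 7479 + 3564 = 11043$)
$\frac{D}{B{\left(34,199 \right)}} - \frac{24225}{11882} = \frac{11043}{199 \cdot 34^{2}} - \frac{24225}{11882} = \frac{11043}{199 \cdot 1156} - \frac{24225}{11882} = \frac{11043}{230044} - \frac{24225}{11882} = - \frac{2720801487}{1366691404}$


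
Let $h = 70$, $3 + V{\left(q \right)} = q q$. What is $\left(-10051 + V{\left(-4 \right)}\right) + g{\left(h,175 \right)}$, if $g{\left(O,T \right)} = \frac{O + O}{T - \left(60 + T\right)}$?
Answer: $- \frac{30121}{3} \approx -10040.0$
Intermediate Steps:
$V{\left(q \right)} = -3 + q^{2}$ ($V{\left(q \right)} = -3 + q q = -3 + q^{2}$)
$g{\left(O,T \right)} = - \frac{O}{30}$ ($g{\left(O,T \right)} = \frac{2 O}{-60} = 2 O \left(- \frac{1}{60}\right) = - \frac{O}{30}$)
$\left(-10051 + V{\left(-4 \right)}\right) + g{\left(h,175 \right)} = \left(-10051 - \left(3 - \left(-4\right)^{2}\right)\right) - \frac{7}{3} = \left(-10051 + \left(-3 + 16\right)\right) - \frac{7}{3} = \left(-10051 + 13\right) - \frac{7}{3} = -10038 - \frac{7}{3} = - \frac{30121}{3}$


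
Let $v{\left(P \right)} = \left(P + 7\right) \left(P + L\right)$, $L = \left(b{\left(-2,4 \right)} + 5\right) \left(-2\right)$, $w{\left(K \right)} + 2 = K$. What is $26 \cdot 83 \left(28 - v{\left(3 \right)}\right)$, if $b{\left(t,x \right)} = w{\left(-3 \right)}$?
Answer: $-4316$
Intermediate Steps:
$w{\left(K \right)} = -2 + K$
$b{\left(t,x \right)} = -5$ ($b{\left(t,x \right)} = -2 - 3 = -5$)
$L = 0$ ($L = \left(-5 + 5\right) \left(-2\right) = 0 \left(-2\right) = 0$)
$v{\left(P \right)} = P \left(7 + P\right)$ ($v{\left(P \right)} = \left(P + 7\right) \left(P + 0\right) = \left(7 + P\right) P = P \left(7 + P\right)$)
$26 \cdot 83 \left(28 - v{\left(3 \right)}\right) = 26 \cdot 83 \left(28 - 3 \left(7 + 3\right)\right) = 2158 \left(28 - 3 \cdot 10\right) = 2158 \left(28 - 30\right) = 2158 \left(-2\right) = -4316$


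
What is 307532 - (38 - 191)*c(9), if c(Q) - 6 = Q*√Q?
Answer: 312581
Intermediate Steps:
c(Q) = 6 + Q^(3/2) (c(Q) = 6 + Q*√Q = 6 + Q^(3/2))
307532 - (38 - 191)*c(9) = 307532 - (38 - 191)*(6 + 9^(3/2)) = 307532 - (-153)*(6 + 27) = 307532 - (-153)*33 = 307532 - 1*(-5049) = 307532 + 5049 = 312581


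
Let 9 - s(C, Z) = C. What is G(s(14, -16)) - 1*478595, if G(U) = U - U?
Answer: -478595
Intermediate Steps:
s(C, Z) = 9 - C
G(U) = 0
G(s(14, -16)) - 1*478595 = 0 - 1*478595 = 0 - 478595 = -478595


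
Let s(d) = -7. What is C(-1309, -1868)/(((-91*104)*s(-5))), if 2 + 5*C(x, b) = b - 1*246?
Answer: -529/82810 ≈ -0.0063881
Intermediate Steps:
C(x, b) = -248/5 + b/5 (C(x, b) = -⅖ + (b - 1*246)/5 = -⅖ + (b - 246)/5 = -⅖ + (-246 + b)/5 = -⅖ + (-246/5 + b/5) = -248/5 + b/5)
C(-1309, -1868)/(((-91*104)*s(-5))) = (-248/5 + (⅕)*(-1868))/((-91*104*(-7))) = (-248/5 - 1868/5)/((-9464*(-7))) = -2116/5/66248 = -2116/5*1/66248 = -529/82810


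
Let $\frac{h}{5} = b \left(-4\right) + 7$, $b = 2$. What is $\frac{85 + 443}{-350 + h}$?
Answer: $- \frac{528}{355} \approx -1.4873$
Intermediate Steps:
$h = -5$ ($h = 5 \left(2 \left(-4\right) + 7\right) = 5 \left(-8 + 7\right) = 5 \left(-1\right) = -5$)
$\frac{85 + 443}{-350 + h} = \frac{85 + 443}{-350 - 5} = \frac{528}{-355} = 528 \left(- \frac{1}{355}\right) = - \frac{528}{355}$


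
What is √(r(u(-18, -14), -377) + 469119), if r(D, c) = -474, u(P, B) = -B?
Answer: √468645 ≈ 684.58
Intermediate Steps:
√(r(u(-18, -14), -377) + 469119) = √(-474 + 469119) = √468645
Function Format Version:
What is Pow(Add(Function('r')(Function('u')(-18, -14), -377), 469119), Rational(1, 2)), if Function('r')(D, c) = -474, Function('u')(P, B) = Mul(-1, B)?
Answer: Pow(468645, Rational(1, 2)) ≈ 684.58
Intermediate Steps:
Pow(Add(Function('r')(Function('u')(-18, -14), -377), 469119), Rational(1, 2)) = Pow(Add(-474, 469119), Rational(1, 2)) = Pow(468645, Rational(1, 2))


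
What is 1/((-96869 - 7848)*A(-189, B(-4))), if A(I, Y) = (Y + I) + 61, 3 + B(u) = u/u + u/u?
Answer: 1/13508493 ≈ 7.4028e-8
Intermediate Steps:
B(u) = -1 (B(u) = -3 + (u/u + u/u) = -3 + (1 + 1) = -3 + 2 = -1)
A(I, Y) = 61 + I + Y (A(I, Y) = (I + Y) + 61 = 61 + I + Y)
1/((-96869 - 7848)*A(-189, B(-4))) = 1/((-96869 - 7848)*(61 - 189 - 1)) = 1/(-104717*(-129)) = -1/104717*(-1/129) = 1/13508493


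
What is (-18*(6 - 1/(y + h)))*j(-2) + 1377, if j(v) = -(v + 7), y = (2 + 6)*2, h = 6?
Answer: 21042/11 ≈ 1912.9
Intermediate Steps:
y = 16 (y = 8*2 = 16)
j(v) = -7 - v (j(v) = -(7 + v) = -7 - v)
(-18*(6 - 1/(y + h)))*j(-2) + 1377 = (-18*(6 - 1/(16 + 6)))*(-7 - 1*(-2)) + 1377 = (-18*(6 - 1/22))*(-7 + 2) + 1377 = -18*(6 - 1*1/22)*(-5) + 1377 = -18*(6 - 1/22)*(-5) + 1377 = -18*131/22*(-5) + 1377 = -1179/11*(-5) + 1377 = 5895/11 + 1377 = 21042/11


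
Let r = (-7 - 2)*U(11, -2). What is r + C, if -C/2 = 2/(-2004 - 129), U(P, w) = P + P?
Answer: -422330/2133 ≈ -198.00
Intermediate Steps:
U(P, w) = 2*P
C = 4/2133 (C = -2*2/(-2004 - 129) = -2*2/(-2133) = -(-2)*2/2133 = -2*(-2/2133) = 4/2133 ≈ 0.0018753)
r = -198 (r = (-7 - 2)*(2*11) = -9*22 = -198)
r + C = -198 + 4/2133 = -422330/2133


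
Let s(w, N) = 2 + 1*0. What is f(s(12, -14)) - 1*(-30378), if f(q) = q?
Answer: 30380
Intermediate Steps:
s(w, N) = 2 (s(w, N) = 2 + 0 = 2)
f(s(12, -14)) - 1*(-30378) = 2 - 1*(-30378) = 2 + 30378 = 30380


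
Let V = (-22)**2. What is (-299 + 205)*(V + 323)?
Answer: -75858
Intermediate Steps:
V = 484
(-299 + 205)*(V + 323) = (-299 + 205)*(484 + 323) = -94*807 = -75858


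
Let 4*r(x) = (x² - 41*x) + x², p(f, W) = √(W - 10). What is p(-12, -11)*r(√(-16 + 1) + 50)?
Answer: -477*√35/4 + 730*I*√21 ≈ -705.49 + 3345.3*I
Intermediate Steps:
p(f, W) = √(-10 + W)
r(x) = x²/2 - 41*x/4 (r(x) = ((x² - 41*x) + x²)/4 = (-41*x + 2*x²)/4 = x²/2 - 41*x/4)
p(-12, -11)*r(√(-16 + 1) + 50) = √(-10 - 11)*((√(-16 + 1) + 50)*(-41 + 2*(√(-16 + 1) + 50))/4) = √(-21)*((√(-15) + 50)*(-41 + 2*(√(-15) + 50))/4) = (I*√21)*((I*√15 + 50)*(-41 + 2*(I*√15 + 50))/4) = (I*√21)*((50 + I*√15)*(-41 + 2*(50 + I*√15))/4) = (I*√21)*((50 + I*√15)*(-41 + (100 + 2*I*√15))/4) = (I*√21)*((50 + I*√15)*(59 + 2*I*√15)/4) = I*√21*(50 + I*√15)*(59 + 2*I*√15)/4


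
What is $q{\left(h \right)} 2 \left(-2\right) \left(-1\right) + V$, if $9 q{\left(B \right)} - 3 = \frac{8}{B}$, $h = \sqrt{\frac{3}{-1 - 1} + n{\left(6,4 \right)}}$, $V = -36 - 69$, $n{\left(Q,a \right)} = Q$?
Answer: $- \frac{311}{3} + \frac{32 \sqrt{2}}{27} \approx -101.99$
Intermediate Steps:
$V = -105$
$h = \frac{3 \sqrt{2}}{2}$ ($h = \sqrt{\frac{3}{-1 - 1} + 6} = \sqrt{\frac{3}{-2} + 6} = \sqrt{3 \left(- \frac{1}{2}\right) + 6} = \sqrt{- \frac{3}{2} + 6} = \sqrt{\frac{9}{2}} = \frac{3 \sqrt{2}}{2} \approx 2.1213$)
$q{\left(B \right)} = \frac{1}{3} + \frac{8}{9 B}$ ($q{\left(B \right)} = \frac{1}{3} + \frac{8 \frac{1}{B}}{9} = \frac{1}{3} + \frac{8}{9 B}$)
$q{\left(h \right)} 2 \left(-2\right) \left(-1\right) + V = \frac{8 + 3 \frac{3 \sqrt{2}}{2}}{9 \frac{3 \sqrt{2}}{2}} \cdot 2 \left(-2\right) \left(-1\right) - 105 = \frac{\frac{\sqrt{2}}{3} \left(8 + \frac{9 \sqrt{2}}{2}\right)}{9} \left(\left(-4\right) \left(-1\right)\right) - 105 = \frac{\sqrt{2} \left(8 + \frac{9 \sqrt{2}}{2}\right)}{27} \cdot 4 - 105 = \frac{4 \sqrt{2} \left(8 + \frac{9 \sqrt{2}}{2}\right)}{27} - 105 = -105 + \frac{4 \sqrt{2} \left(8 + \frac{9 \sqrt{2}}{2}\right)}{27}$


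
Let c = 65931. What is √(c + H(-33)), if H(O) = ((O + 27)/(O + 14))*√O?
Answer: √(23801091 + 114*I*√33)/19 ≈ 256.77 + 0.0035325*I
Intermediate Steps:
H(O) = √O*(27 + O)/(14 + O) (H(O) = ((27 + O)/(14 + O))*√O = √O*(27 + O)/(14 + O))
√(c + H(-33)) = √(65931 + √(-33)*(27 - 33)/(14 - 33)) = √(65931 + (I*√33)*(-6)/(-19)) = √(65931 + (I*√33)*(-1/19)*(-6)) = √(65931 + 6*I*√33/19)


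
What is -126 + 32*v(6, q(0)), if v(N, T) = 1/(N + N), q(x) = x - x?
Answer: -370/3 ≈ -123.33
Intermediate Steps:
q(x) = 0
v(N, T) = 1/(2*N)
-126 + 32*v(6, q(0)) = -126 + 32*((½)/6) = -126 + 32*((½)*(⅙)) = -126 + 32*(1/12) = -126 + 8/3 = -370/3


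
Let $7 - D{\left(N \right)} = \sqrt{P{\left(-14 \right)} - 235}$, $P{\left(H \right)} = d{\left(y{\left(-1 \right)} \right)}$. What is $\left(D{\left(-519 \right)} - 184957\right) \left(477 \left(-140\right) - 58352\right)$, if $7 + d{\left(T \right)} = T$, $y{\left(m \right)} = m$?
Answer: $23143163400 + 1126188 i \sqrt{3} \approx 2.3143 \cdot 10^{10} + 1.9506 \cdot 10^{6} i$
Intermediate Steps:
$d{\left(T \right)} = -7 + T$
$P{\left(H \right)} = -8$ ($P{\left(H \right)} = -7 - 1 = -8$)
$D{\left(N \right)} = 7 - 9 i \sqrt{3}$ ($D{\left(N \right)} = 7 - \sqrt{-8 - 235} = 7 - \sqrt{-243} = 7 - 9 i \sqrt{3}$)
$\left(D{\left(-519 \right)} - 184957\right) \left(477 \left(-140\right) - 58352\right) = \left(\left(7 - 9 i \sqrt{3}\right) - 184957\right) \left(477 \left(-140\right) - 58352\right) = \left(-184950 - 9 i \sqrt{3}\right) \left(-66780 - 58352\right) = \left(-184950 - 9 i \sqrt{3}\right) \left(-125132\right) = 23143163400 + 1126188 i \sqrt{3}$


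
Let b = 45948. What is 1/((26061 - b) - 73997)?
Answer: -1/93884 ≈ -1.0651e-5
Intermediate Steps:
1/((26061 - b) - 73997) = 1/((26061 - 1*45948) - 73997) = 1/((26061 - 45948) - 73997) = 1/(-19887 - 73997) = 1/(-93884) = -1/93884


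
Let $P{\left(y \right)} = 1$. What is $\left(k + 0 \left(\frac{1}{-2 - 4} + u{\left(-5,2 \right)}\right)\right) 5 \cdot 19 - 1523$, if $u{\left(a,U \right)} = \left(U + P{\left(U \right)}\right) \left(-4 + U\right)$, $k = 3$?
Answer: $-1238$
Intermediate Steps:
$u{\left(a,U \right)} = \left(1 + U\right) \left(-4 + U\right)$ ($u{\left(a,U \right)} = \left(U + 1\right) \left(-4 + U\right) = \left(1 + U\right) \left(-4 + U\right)$)
$\left(k + 0 \left(\frac{1}{-2 - 4} + u{\left(-5,2 \right)}\right)\right) 5 \cdot 19 - 1523 = \left(3 + 0 \left(\frac{1}{-2 - 4} - \left(10 - 4\right)\right)\right) 5 \cdot 19 - 1523 = \left(3 + 0 \left(\frac{1}{-6} - 6\right)\right) 5 \cdot 19 - 1523 = \left(3 + 0 \left(- \frac{1}{6} - 6\right)\right) 5 \cdot 19 - 1523 = \left(3 + 0 \left(- \frac{37}{6}\right)\right) 5 \cdot 19 - 1523 = \left(3 + 0\right) 5 \cdot 19 - 1523 = 3 \cdot 5 \cdot 19 - 1523 = 15 \cdot 19 - 1523 = 285 - 1523 = -1238$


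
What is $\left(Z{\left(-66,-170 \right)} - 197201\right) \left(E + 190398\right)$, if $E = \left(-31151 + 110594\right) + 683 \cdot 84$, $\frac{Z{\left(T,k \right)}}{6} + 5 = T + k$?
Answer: $-64999880811$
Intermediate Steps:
$Z{\left(T,k \right)} = -30 + 6 T + 6 k$ ($Z{\left(T,k \right)} = -30 + 6 \left(T + k\right) = -30 + \left(6 T + 6 k\right) = -30 + 6 T + 6 k$)
$E = 136815$ ($E = 79443 + 57372 = 136815$)
$\left(Z{\left(-66,-170 \right)} - 197201\right) \left(E + 190398\right) = \left(\left(-30 + 6 \left(-66\right) + 6 \left(-170\right)\right) - 197201\right) \left(136815 + 190398\right) = \left(\left(-30 - 396 - 1020\right) - 197201\right) 327213 = \left(-1446 - 197201\right) 327213 = \left(-198647\right) 327213 = -64999880811$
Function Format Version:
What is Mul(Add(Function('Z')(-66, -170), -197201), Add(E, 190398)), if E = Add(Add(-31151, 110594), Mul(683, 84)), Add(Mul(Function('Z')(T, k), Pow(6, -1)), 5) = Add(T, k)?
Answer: -64999880811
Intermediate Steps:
Function('Z')(T, k) = Add(-30, Mul(6, T), Mul(6, k)) (Function('Z')(T, k) = Add(-30, Mul(6, Add(T, k))) = Add(-30, Add(Mul(6, T), Mul(6, k))) = Add(-30, Mul(6, T), Mul(6, k)))
E = 136815 (E = Add(79443, 57372) = 136815)
Mul(Add(Function('Z')(-66, -170), -197201), Add(E, 190398)) = Mul(Add(Add(-30, Mul(6, -66), Mul(6, -170)), -197201), Add(136815, 190398)) = Mul(Add(Add(-30, -396, -1020), -197201), 327213) = Mul(Add(-1446, -197201), 327213) = Mul(-198647, 327213) = -64999880811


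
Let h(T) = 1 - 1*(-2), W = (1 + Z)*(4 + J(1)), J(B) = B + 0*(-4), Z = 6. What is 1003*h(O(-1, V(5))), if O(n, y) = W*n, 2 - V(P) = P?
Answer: 3009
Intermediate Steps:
V(P) = 2 - P
J(B) = B (J(B) = B + 0 = B)
W = 35 (W = (1 + 6)*(4 + 1) = 7*5 = 35)
O(n, y) = 35*n
h(T) = 3 (h(T) = 1 + 2 = 3)
1003*h(O(-1, V(5))) = 1003*3 = 3009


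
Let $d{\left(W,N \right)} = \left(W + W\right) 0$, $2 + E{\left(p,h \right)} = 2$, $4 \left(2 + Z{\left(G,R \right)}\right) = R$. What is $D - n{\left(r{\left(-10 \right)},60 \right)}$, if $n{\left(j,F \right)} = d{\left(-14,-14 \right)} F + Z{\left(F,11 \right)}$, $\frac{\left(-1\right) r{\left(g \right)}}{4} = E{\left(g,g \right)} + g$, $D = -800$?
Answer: $- \frac{3203}{4} \approx -800.75$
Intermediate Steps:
$Z{\left(G,R \right)} = -2 + \frac{R}{4}$
$E{\left(p,h \right)} = 0$ ($E{\left(p,h \right)} = -2 + 2 = 0$)
$r{\left(g \right)} = - 4 g$ ($r{\left(g \right)} = - 4 \left(0 + g\right) = - 4 g$)
$d{\left(W,N \right)} = 0$ ($d{\left(W,N \right)} = 2 W 0 = 0$)
$n{\left(j,F \right)} = \frac{3}{4}$ ($n{\left(j,F \right)} = 0 F + \left(-2 + \frac{1}{4} \cdot 11\right) = 0 + \left(-2 + \frac{11}{4}\right) = 0 + \frac{3}{4} = \frac{3}{4}$)
$D - n{\left(r{\left(-10 \right)},60 \right)} = -800 - \frac{3}{4} = - \frac{3203}{4}$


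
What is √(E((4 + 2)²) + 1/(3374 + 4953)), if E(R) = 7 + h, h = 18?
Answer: 4*√108342597/8327 ≈ 5.0000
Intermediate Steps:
E(R) = 25 (E(R) = 7 + 18 = 25)
√(E((4 + 2)²) + 1/(3374 + 4953)) = √(25 + 1/(3374 + 4953)) = √(25 + 1/8327) = √(208176/8327) = 4*√108342597/8327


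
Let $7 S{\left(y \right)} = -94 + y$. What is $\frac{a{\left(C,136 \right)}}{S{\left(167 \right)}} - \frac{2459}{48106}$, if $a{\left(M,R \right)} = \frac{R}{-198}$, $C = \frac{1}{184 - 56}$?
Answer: $- \frac{40669649}{347662062} \approx -0.11698$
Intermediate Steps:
$C = \frac{1}{128} \approx 0.0078125$
$a{\left(M,R \right)} = - \frac{R}{198}$ ($a{\left(M,R \right)} = R \left(- \frac{1}{198}\right) = - \frac{R}{198}$)
$S{\left(y \right)} = - \frac{94}{7} + \frac{y}{7}$ ($S{\left(y \right)} = \frac{-94 + y}{7} = - \frac{94}{7} + \frac{y}{7}$)
$\frac{a{\left(C,136 \right)}}{S{\left(167 \right)}} - \frac{2459}{48106} = \frac{\left(- \frac{1}{198}\right) 136}{- \frac{94}{7} + \frac{1}{7} \cdot 167} - \frac{2459}{48106} = - \frac{68}{99 \left(- \frac{94}{7} + \frac{167}{7}\right)} - \frac{2459}{48106} = - \frac{68}{99 \cdot \frac{73}{7}} - \frac{2459}{48106} = \left(- \frac{68}{99}\right) \frac{7}{73} - \frac{2459}{48106} = - \frac{476}{7227} - \frac{2459}{48106} = - \frac{40669649}{347662062}$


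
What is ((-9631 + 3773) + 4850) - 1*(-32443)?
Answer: 31435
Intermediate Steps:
((-9631 + 3773) + 4850) - 1*(-32443) = (-5858 + 4850) + 32443 = -1008 + 32443 = 31435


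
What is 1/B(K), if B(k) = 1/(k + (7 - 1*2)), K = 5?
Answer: 10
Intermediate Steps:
B(k) = 1/(5 + k) (B(k) = 1/(k + (7 - 2)) = 1/(k + 5) = 1/(5 + k))
1/B(K) = 1/(1/(5 + 5)) = 1/(1/10) = 10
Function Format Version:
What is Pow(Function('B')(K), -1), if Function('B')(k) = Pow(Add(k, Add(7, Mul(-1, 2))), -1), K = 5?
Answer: 10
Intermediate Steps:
Function('B')(k) = Pow(Add(5, k), -1) (Function('B')(k) = Pow(Add(k, Add(7, -2)), -1) = Pow(Add(k, 5), -1) = Pow(Add(5, k), -1))
Pow(Function('B')(K), -1) = Pow(Pow(Add(5, 5), -1), -1) = Pow(Pow(10, -1), -1) = Pow(Rational(1, 10), -1) = 10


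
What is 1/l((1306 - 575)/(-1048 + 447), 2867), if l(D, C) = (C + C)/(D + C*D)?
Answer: -1048254/1723067 ≈ -0.60837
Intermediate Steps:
l(D, C) = 2*C/(D + C*D) (l(D, C) = (2*C)/(D + C*D) = 2*C/(D + C*D))
1/l((1306 - 575)/(-1048 + 447), 2867) = 1/(2*2867/(((1306 - 575)/(-1048 + 447))*(1 + 2867))) = 1/(2*2867/((731/(-601))*2868)) = 1/(2*2867*(1/2868)/(731*(-1/601))) = 1/(2*2867*(1/2868)/(-731/601)) = 1/(2*2867*(-601/731)*(1/2868)) = 1/(-1723067/1048254) = -1048254/1723067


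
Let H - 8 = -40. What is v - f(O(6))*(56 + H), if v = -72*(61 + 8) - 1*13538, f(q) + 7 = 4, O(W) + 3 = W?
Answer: -18434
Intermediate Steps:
H = -32 (H = 8 - 40 = -32)
O(W) = -3 + W
f(q) = -3 (f(q) = -7 + 4 = -3)
v = -18506 (v = -72*69 - 13538 = -4968 - 13538 = -18506)
v - f(O(6))*(56 + H) = -18506 - (-3)*(56 - 32) = -18506 - (-3)*24 = -18506 - 1*(-72) = -18506 + 72 = -18434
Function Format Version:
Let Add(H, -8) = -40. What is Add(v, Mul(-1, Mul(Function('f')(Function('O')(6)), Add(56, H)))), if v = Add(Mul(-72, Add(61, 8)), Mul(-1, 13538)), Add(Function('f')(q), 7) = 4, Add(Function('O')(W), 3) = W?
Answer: -18434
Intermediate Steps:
H = -32 (H = Add(8, -40) = -32)
Function('O')(W) = Add(-3, W)
Function('f')(q) = -3 (Function('f')(q) = Add(-7, 4) = -3)
v = -18506 (v = Add(Mul(-72, 69), -13538) = Add(-4968, -13538) = -18506)
Add(v, Mul(-1, Mul(Function('f')(Function('O')(6)), Add(56, H)))) = Add(-18506, Mul(-1, Mul(-3, Add(56, -32)))) = Add(-18506, Mul(-1, Mul(-3, 24))) = Add(-18506, Mul(-1, -72)) = Add(-18506, 72) = -18434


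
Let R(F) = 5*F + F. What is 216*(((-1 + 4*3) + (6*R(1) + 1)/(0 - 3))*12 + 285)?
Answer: 58104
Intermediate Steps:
R(F) = 6*F
216*(((-1 + 4*3) + (6*R(1) + 1)/(0 - 3))*12 + 285) = 216*(((-1 + 4*3) + (6*(6*1) + 1)/(0 - 3))*12 + 285) = 216*(((-1 + 12) + (6*6 + 1)/(-3))*12 + 285) = 216*((11 + (36 + 1)*(-⅓))*12 + 285) = 216*((11 + 37*(-⅓))*12 + 285) = 216*((11 - 37/3)*12 + 285) = 216*(-4/3*12 + 285) = 216*(-16 + 285) = 216*269 = 58104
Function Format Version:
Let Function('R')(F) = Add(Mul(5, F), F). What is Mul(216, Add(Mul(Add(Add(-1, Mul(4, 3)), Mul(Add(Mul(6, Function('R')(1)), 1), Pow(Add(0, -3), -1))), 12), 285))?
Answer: 58104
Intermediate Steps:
Function('R')(F) = Mul(6, F)
Mul(216, Add(Mul(Add(Add(-1, Mul(4, 3)), Mul(Add(Mul(6, Function('R')(1)), 1), Pow(Add(0, -3), -1))), 12), 285)) = Mul(216, Add(Mul(Add(Add(-1, Mul(4, 3)), Mul(Add(Mul(6, Mul(6, 1)), 1), Pow(Add(0, -3), -1))), 12), 285)) = Mul(216, Add(Mul(Add(Add(-1, 12), Mul(Add(Mul(6, 6), 1), Pow(-3, -1))), 12), 285)) = Mul(216, Add(Mul(Add(11, Mul(Add(36, 1), Rational(-1, 3))), 12), 285)) = Mul(216, Add(Mul(Add(11, Mul(37, Rational(-1, 3))), 12), 285)) = Mul(216, Add(Mul(Add(11, Rational(-37, 3)), 12), 285)) = Mul(216, Add(Mul(Rational(-4, 3), 12), 285)) = Mul(216, Add(-16, 285)) = Mul(216, 269) = 58104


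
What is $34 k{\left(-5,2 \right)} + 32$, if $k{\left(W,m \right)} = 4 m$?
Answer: $304$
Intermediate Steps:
$34 k{\left(-5,2 \right)} + 32 = 34 \cdot 4 \cdot 2 + 32 = 34 \cdot 8 + 32 = 272 + 32 = 304$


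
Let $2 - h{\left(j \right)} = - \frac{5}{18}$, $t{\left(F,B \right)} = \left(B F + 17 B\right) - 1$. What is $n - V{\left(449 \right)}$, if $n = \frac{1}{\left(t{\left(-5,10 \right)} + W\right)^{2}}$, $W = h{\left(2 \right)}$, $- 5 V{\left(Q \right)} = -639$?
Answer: $- \frac{3045145851}{23827445} \approx -127.8$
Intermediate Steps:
$t{\left(F,B \right)} = -1 + 17 B + B F$ ($t{\left(F,B \right)} = \left(17 B + B F\right) - 1 = -1 + 17 B + B F$)
$V{\left(Q \right)} = \frac{639}{5}$ ($V{\left(Q \right)} = \left(- \frac{1}{5}\right) \left(-639\right) = \frac{639}{5}$)
$h{\left(j \right)} = \frac{41}{18}$ ($h{\left(j \right)} = 2 - - \frac{5}{18} = 2 + \frac{5}{18} = \frac{41}{18}$)
$W = \frac{41}{18} \approx 2.2778$
$n = \frac{324}{4765489}$ ($n = \frac{1}{\left(\left(-1 + 17 \cdot 10 + 10 \left(-5\right)\right) + \frac{41}{18}\right)^{2}} = \frac{1}{\left(\left(-1 + 170 - 50\right) + \frac{41}{18}\right)^{2}} = \frac{1}{\left(119 + \frac{41}{18}\right)^{2}} = \frac{1}{\left(\frac{2183}{18}\right)^{2}} = \frac{1}{\frac{4765489}{324}} = \frac{324}{4765489} \approx 6.7989 \cdot 10^{-5}$)
$n - V{\left(449 \right)} = \frac{324}{4765489} - \frac{639}{5} = - \frac{3045145851}{23827445}$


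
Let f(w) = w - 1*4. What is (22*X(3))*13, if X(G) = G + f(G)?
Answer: 572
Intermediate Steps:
f(w) = -4 + w (f(w) = w - 4 = -4 + w)
X(G) = -4 + 2*G (X(G) = G + (-4 + G) = -4 + 2*G)
(22*X(3))*13 = (22*(-4 + 2*3))*13 = (22*(-4 + 6))*13 = (22*2)*13 = 44*13 = 572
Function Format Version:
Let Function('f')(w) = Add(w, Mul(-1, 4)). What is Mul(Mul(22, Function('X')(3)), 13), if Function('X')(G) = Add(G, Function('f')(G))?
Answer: 572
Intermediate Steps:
Function('f')(w) = Add(-4, w) (Function('f')(w) = Add(w, -4) = Add(-4, w))
Function('X')(G) = Add(-4, Mul(2, G)) (Function('X')(G) = Add(G, Add(-4, G)) = Add(-4, Mul(2, G)))
Mul(Mul(22, Function('X')(3)), 13) = Mul(Mul(22, Add(-4, Mul(2, 3))), 13) = Mul(Mul(22, Add(-4, 6)), 13) = Mul(Mul(22, 2), 13) = Mul(44, 13) = 572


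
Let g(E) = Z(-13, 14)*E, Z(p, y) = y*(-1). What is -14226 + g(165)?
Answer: -16536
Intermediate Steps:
Z(p, y) = -y
g(E) = -14*E (g(E) = (-1*14)*E = -14*E)
-14226 + g(165) = -14226 - 14*165 = -14226 - 2310 = -16536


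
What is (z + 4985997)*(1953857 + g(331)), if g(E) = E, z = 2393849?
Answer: 14421606495048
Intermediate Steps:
(z + 4985997)*(1953857 + g(331)) = (2393849 + 4985997)*(1953857 + 331) = 7379846*1954188 = 14421606495048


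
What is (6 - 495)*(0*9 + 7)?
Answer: -3423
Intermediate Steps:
(6 - 495)*(0*9 + 7) = -489*(0 + 7) = -489*7 = -3423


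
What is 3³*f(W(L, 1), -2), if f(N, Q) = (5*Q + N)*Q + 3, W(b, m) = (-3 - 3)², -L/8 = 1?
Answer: -1323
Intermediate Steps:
L = -8 (L = -8*1 = -8)
W(b, m) = 36 (W(b, m) = (-6)² = 36)
f(N, Q) = 3 + Q*(N + 5*Q) (f(N, Q) = (N + 5*Q)*Q + 3 = Q*(N + 5*Q) + 3 = 3 + Q*(N + 5*Q))
3³*f(W(L, 1), -2) = 3³*(3 + 5*(-2)² + 36*(-2)) = 27*(3 + 5*4 - 72) = 27*(3 + 20 - 72) = 27*(-49) = -1323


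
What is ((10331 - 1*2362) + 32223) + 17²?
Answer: 40481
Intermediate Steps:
((10331 - 1*2362) + 32223) + 17² = ((10331 - 2362) + 32223) + 289 = (7969 + 32223) + 289 = 40192 + 289 = 40481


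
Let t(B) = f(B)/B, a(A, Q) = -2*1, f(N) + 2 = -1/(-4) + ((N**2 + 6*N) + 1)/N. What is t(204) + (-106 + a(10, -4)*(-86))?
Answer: 697285/10404 ≈ 67.021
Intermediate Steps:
f(N) = -7/4 + (1 + N**2 + 6*N)/N (f(N) = -2 + (-1/(-4) + ((N**2 + 6*N) + 1)/N) = -2 + (-1*(-1/4) + (1 + N**2 + 6*N)/N) = -2 + (1/4 + (1 + N**2 + 6*N)/N) = -7/4 + (1 + N**2 + 6*N)/N)
a(A, Q) = -2
t(B) = (17/4 + B + 1/B)/B
t(204) + (-106 + a(10, -4)*(-86)) = (1 + 204**(-2) + (17/4)/204) + (-106 - 2*(-86)) = (1 + 1/41616 + (17/4)*(1/204)) + (-106 + 172) = (1 + 1/41616 + 1/48) + 66 = 10621/10404 + 66 = 697285/10404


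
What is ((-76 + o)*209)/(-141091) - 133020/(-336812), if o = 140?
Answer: 3565681877/11880285473 ≈ 0.30013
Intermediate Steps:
((-76 + o)*209)/(-141091) - 133020/(-336812) = ((-76 + 140)*209)/(-141091) - 133020/(-336812) = (64*209)*(-1/141091) - 133020*(-1/336812) = 13376*(-1/141091) + 33255/84203 = -13376/141091 + 33255/84203 = 3565681877/11880285473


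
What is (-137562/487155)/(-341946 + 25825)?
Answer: 45854/51333308585 ≈ 8.9326e-7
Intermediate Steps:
(-137562/487155)/(-341946 + 25825) = -137562*1/487155/(-316121) = -45854/162385*(-1/316121) = 45854/51333308585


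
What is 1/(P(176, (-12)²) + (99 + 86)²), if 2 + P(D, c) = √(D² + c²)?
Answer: 34223/1171162017 - 16*√202/1171162017 ≈ 2.9027e-5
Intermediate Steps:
P(D, c) = -2 + √(D² + c²)
1/(P(176, (-12)²) + (99 + 86)²) = 1/((-2 + √(176² + ((-12)²)²)) + (99 + 86)²) = 1/((-2 + √(30976 + 144²)) + 185²) = 1/((-2 + √(30976 + 20736)) + 34225) = 1/((-2 + √51712) + 34225) = 1/((-2 + 16*√202) + 34225) = 1/(34223 + 16*√202)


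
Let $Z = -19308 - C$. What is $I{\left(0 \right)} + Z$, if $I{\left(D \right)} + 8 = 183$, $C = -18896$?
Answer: $-237$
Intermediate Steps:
$I{\left(D \right)} = 175$ ($I{\left(D \right)} = -8 + 183 = 175$)
$Z = -412$ ($Z = -19308 - -18896 = -19308 + 18896 = -412$)
$I{\left(0 \right)} + Z = 175 - 412 = -237$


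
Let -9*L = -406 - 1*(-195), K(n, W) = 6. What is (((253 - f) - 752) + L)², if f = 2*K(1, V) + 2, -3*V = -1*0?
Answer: 19412836/81 ≈ 2.3966e+5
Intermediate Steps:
V = 0 (V = -(-1)*0/3 = -⅓*0 = 0)
L = 211/9 (L = -(-406 - 1*(-195))/9 = -(-406 + 195)/9 = -⅑*(-211) = 211/9 ≈ 23.444)
f = 14 (f = 2*6 + 2 = 12 + 2 = 14)
(((253 - f) - 752) + L)² = (((253 - 1*14) - 752) + 211/9)² = (((253 - 14) - 752) + 211/9)² = ((239 - 752) + 211/9)² = (-513 + 211/9)² = (-4406/9)² = 19412836/81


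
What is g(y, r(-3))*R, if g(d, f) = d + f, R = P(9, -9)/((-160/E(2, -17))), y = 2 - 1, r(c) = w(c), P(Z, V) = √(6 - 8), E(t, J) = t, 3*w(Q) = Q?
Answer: 0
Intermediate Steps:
w(Q) = Q/3
P(Z, V) = I*√2 (P(Z, V) = √(-2) = I*√2)
r(c) = c/3
y = 1
R = -I*√2/80 (R = (I*√2)/((-160/2)) = (I*√2)/((-160*½)) = (I*√2)/(-80) = (I*√2)*(-1/80) = -I*√2/80 ≈ -0.017678*I)
g(y, r(-3))*R = (1 + (⅓)*(-3))*(-I*√2/80) = (1 - 1)*(-I*√2/80) = 0*(-I*√2/80) = 0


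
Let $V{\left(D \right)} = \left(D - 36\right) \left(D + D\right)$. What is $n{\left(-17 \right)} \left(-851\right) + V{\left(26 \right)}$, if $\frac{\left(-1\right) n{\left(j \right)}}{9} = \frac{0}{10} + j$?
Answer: $-130723$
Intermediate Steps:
$n{\left(j \right)} = - 9 j$ ($n{\left(j \right)} = - 9 \left(\frac{0}{10} + j\right) = - 9 \left(0 \cdot \frac{1}{10} + j\right) = - 9 \left(0 + j\right) = - 9 j$)
$V{\left(D \right)} = 2 D \left(-36 + D\right)$ ($V{\left(D \right)} = \left(-36 + D\right) 2 D = 2 D \left(-36 + D\right)$)
$n{\left(-17 \right)} \left(-851\right) + V{\left(26 \right)} = \left(-9\right) \left(-17\right) \left(-851\right) + 2 \cdot 26 \left(-36 + 26\right) = 153 \left(-851\right) + 2 \cdot 26 \left(-10\right) = -130203 - 520 = -130723$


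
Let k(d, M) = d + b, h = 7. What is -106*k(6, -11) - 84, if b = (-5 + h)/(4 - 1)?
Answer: -2372/3 ≈ -790.67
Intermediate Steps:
b = ⅔ (b = (-5 + 7)/(4 - 1) = 2/3 = 2*(⅓) = ⅔ ≈ 0.66667)
k(d, M) = ⅔ + d (k(d, M) = d + ⅔ = ⅔ + d)
-106*k(6, -11) - 84 = -106*(⅔ + 6) - 84 = -106*20/3 - 84 = -2120/3 - 84 = -2372/3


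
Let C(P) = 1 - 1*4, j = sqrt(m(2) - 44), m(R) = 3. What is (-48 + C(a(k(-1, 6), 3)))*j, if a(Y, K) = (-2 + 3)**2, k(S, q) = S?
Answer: -51*I*sqrt(41) ≈ -326.56*I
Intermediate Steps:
a(Y, K) = 1 (a(Y, K) = 1**2 = 1)
j = I*sqrt(41) (j = sqrt(3 - 44) = sqrt(-41) = I*sqrt(41) ≈ 6.4031*I)
C(P) = -3 (C(P) = 1 - 4 = -3)
(-48 + C(a(k(-1, 6), 3)))*j = (-48 - 3)*(I*sqrt(41)) = -51*I*sqrt(41)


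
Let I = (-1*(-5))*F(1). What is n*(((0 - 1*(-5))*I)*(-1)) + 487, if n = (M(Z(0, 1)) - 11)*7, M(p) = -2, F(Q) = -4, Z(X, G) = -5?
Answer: -8613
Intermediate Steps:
I = -20 (I = -1*(-5)*(-4) = 5*(-4) = -20)
n = -91 (n = (-2 - 11)*7 = -13*7 = -91)
n*(((0 - 1*(-5))*I)*(-1)) + 487 = -91*(0 - 1*(-5))*(-20)*(-1) + 487 = -91*(0 + 5)*(-20)*(-1) + 487 = -91*5*(-20)*(-1) + 487 = -(-9100)*(-1) + 487 = -91*100 + 487 = -9100 + 487 = -8613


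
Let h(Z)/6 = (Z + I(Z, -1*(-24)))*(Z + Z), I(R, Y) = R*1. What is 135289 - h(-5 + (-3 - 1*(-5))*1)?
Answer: 135073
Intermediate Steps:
I(R, Y) = R
h(Z) = 24*Z² (h(Z) = 6*((Z + Z)*(Z + Z)) = 6*((2*Z)*(2*Z)) = 6*(4*Z²) = 24*Z²)
135289 - h(-5 + (-3 - 1*(-5))*1) = 135289 - 24*(-5 + (-3 - 1*(-5))*1)² = 135289 - 24*(-5 + (-3 + 5)*1)² = 135289 - 24*(-5 + 2*1)² = 135289 - 24*(-5 + 2)² = 135289 - 24*(-3)² = 135289 - 24*9 = 135289 - 1*216 = 135289 - 216 = 135073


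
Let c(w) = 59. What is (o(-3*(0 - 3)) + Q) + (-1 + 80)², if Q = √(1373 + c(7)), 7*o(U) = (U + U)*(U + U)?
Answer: 44011/7 + 2*√358 ≈ 6325.1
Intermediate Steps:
o(U) = 4*U²/7 (o(U) = ((U + U)*(U + U))/7 = ((2*U)*(2*U))/7 = (4*U²)/7 = 4*U²/7)
Q = 2*√358 (Q = √(1373 + 59) = √1432 = 2*√358 ≈ 37.842)
(o(-3*(0 - 3)) + Q) + (-1 + 80)² = (4*(-3*(0 - 3))²/7 + 2*√358) + (-1 + 80)² = (4*(-3*(-3))²/7 + 2*√358) + 79² = ((4/7)*9² + 2*√358) + 6241 = ((4/7)*81 + 2*√358) + 6241 = (324/7 + 2*√358) + 6241 = 44011/7 + 2*√358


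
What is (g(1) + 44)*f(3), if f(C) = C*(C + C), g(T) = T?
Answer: 810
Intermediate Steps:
f(C) = 2*C**2 (f(C) = C*(2*C) = 2*C**2)
(g(1) + 44)*f(3) = (1 + 44)*(2*3**2) = 45*(2*9) = 45*18 = 810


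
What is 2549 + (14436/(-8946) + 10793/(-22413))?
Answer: 28370636942/11139261 ≈ 2546.9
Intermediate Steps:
2549 + (14436/(-8946) + 10793/(-22413)) = 2549 + (14436*(-1/8946) + 10793*(-1/22413)) = 2549 + (-802/497 - 10793/22413) = 2549 - 23339347/11139261 = 28370636942/11139261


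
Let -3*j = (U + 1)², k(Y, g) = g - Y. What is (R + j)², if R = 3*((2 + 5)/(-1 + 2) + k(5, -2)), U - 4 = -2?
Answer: 9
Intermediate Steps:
U = 2 (U = 4 - 2 = 2)
j = -3 (j = -(2 + 1)²/3 = -⅓*3² = -⅓*9 = -3)
R = 0 (R = 3*((2 + 5)/(-1 + 2) + (-2 - 1*5)) = 3*(7/1 + (-2 - 5)) = 3*(7*1 - 7) = 3*(7 - 7) = 3*0 = 0)
(R + j)² = (0 - 3)² = (-3)² = 9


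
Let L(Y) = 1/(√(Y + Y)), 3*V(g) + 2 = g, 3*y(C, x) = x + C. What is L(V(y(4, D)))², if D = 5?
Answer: 3/2 ≈ 1.5000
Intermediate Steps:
y(C, x) = C/3 + x/3 (y(C, x) = (x + C)/3 = (C + x)/3 = C/3 + x/3)
V(g) = -⅔ + g/3
L(Y) = √2/(2*√Y) (L(Y) = 1/(√(2*Y)) = 1/(√2*√Y) = √2/(2*√Y))
L(V(y(4, D)))² = (√2/(2*√(-⅔ + ((⅓)*4 + (⅓)*5)/3)))² = (√2/(2*√(-⅔ + (4/3 + 5/3)/3)))² = (√2/(2*√(-⅔ + (⅓)*3)))² = (√2/(2*√(-⅔ + 1)))² = (√2/(2*3^(-½)))² = (√2*√3/2)² = (√6/2)² = 3/2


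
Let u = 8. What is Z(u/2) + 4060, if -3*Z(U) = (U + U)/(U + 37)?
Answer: 499372/123 ≈ 4059.9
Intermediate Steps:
Z(U) = -2*U/(3*(37 + U)) (Z(U) = -(U + U)/(3*(U + 37)) = -2*U/(3*(37 + U)))
Z(u/2) + 4060 = -2*8/2/(111 + 3*(8/2)) + 4060 = -2*8*(½)/(111 + 3*(8*(½))) + 4060 = -2*4/(111 + 3*4) + 4060 = -2*4/(111 + 12) + 4060 = -2*4/123 + 4060 = -2*4*1/123 + 4060 = -8/123 + 4060 = 499372/123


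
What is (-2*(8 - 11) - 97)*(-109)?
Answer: 9919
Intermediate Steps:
(-2*(8 - 11) - 97)*(-109) = (-2*(-3) - 97)*(-109) = (6 - 97)*(-109) = -91*(-109) = 9919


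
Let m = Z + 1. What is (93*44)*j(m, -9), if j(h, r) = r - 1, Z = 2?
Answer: -40920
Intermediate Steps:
m = 3 (m = 2 + 1 = 3)
j(h, r) = -1 + r
(93*44)*j(m, -9) = (93*44)*(-1 - 9) = 4092*(-10) = -40920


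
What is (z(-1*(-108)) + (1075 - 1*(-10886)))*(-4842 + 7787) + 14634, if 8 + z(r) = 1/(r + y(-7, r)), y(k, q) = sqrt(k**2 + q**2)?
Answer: 1725276671/49 + 2945*sqrt(11713)/49 ≈ 3.5216e+7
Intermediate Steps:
z(r) = -8 + 1/(r + sqrt(49 + r**2)) (z(r) = -8 + 1/(r + sqrt((-7)**2 + r**2)) = -8 + 1/(r + sqrt(49 + r**2)))
(z(-1*(-108)) + (1075 - 1*(-10886)))*(-4842 + 7787) + 14634 = ((1 - (-8)*(-108) - 8*sqrt(49 + (-1*(-108))**2))/(-1*(-108) + sqrt(49 + (-1*(-108))**2)) + (1075 - 1*(-10886)))*(-4842 + 7787) + 14634 = ((1 - 8*108 - 8*sqrt(49 + 108**2))/(108 + sqrt(49 + 108**2)) + (1075 + 10886))*2945 + 14634 = ((1 - 864 - 8*sqrt(49 + 11664))/(108 + sqrt(49 + 11664)) + 11961)*2945 + 14634 = ((1 - 864 - 8*sqrt(11713))/(108 + sqrt(11713)) + 11961)*2945 + 14634 = ((-863 - 8*sqrt(11713))/(108 + sqrt(11713)) + 11961)*2945 + 14634 = (11961 + (-863 - 8*sqrt(11713))/(108 + sqrt(11713)))*2945 + 14634 = (35225145 + 2945*(-863 - 8*sqrt(11713))/(108 + sqrt(11713))) + 14634 = 35239779 + 2945*(-863 - 8*sqrt(11713))/(108 + sqrt(11713))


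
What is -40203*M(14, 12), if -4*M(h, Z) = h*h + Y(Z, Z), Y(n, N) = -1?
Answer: 7839585/4 ≈ 1.9599e+6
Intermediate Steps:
M(h, Z) = 1/4 - h**2/4 (M(h, Z) = -(h*h - 1)/4 = -(h**2 - 1)/4 = -(-1 + h**2)/4 = 1/4 - h**2/4)
-40203*M(14, 12) = -40203*(1/4 - 1/4*14**2) = -40203*(1/4 - 1/4*196) = -40203*(1/4 - 49) = -40203*(-195/4) = 7839585/4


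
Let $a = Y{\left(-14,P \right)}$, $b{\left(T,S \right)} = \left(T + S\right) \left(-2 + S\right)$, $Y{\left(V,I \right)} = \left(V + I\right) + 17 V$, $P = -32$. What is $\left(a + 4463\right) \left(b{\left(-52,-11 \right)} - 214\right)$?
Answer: $2528295$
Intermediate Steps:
$Y{\left(V,I \right)} = I + 18 V$ ($Y{\left(V,I \right)} = \left(I + V\right) + 17 V = I + 18 V$)
$b{\left(T,S \right)} = \left(-2 + S\right) \left(S + T\right)$ ($b{\left(T,S \right)} = \left(S + T\right) \left(-2 + S\right) = \left(-2 + S\right) \left(S + T\right)$)
$a = -284$ ($a = -32 + 18 \left(-14\right) = -32 - 252 = -284$)
$\left(a + 4463\right) \left(b{\left(-52,-11 \right)} - 214\right) = \left(-284 + 4463\right) \left(\left(\left(-11\right)^{2} - -22 - -104 - -572\right) - 214\right) = 4179 \left(\left(121 + 22 + 104 + 572\right) - 214\right) = 4179 \left(819 - 214\right) = 4179 \cdot 605 = 2528295$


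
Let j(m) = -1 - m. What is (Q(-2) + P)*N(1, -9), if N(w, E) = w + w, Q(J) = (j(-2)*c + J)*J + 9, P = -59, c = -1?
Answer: -88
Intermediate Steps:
Q(J) = 9 + J*(-1 + J) (Q(J) = ((-1 - 1*(-2))*(-1) + J)*J + 9 = ((-1 + 2)*(-1) + J)*J + 9 = (1*(-1) + J)*J + 9 = (-1 + J)*J + 9 = J*(-1 + J) + 9 = 9 + J*(-1 + J))
N(w, E) = 2*w
(Q(-2) + P)*N(1, -9) = ((9 + (-2)² - 1*(-2)) - 59)*(2*1) = ((9 + 4 + 2) - 59)*2 = (15 - 59)*2 = -44*2 = -88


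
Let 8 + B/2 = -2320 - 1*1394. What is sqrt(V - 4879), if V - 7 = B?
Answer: 2*I*sqrt(3079) ≈ 110.98*I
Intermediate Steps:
B = -7444 (B = -16 + 2*(-2320 - 1*1394) = -16 + 2*(-2320 - 1394) = -16 + 2*(-3714) = -16 - 7428 = -7444)
V = -7437 (V = 7 - 7444 = -7437)
sqrt(V - 4879) = sqrt(-7437 - 4879) = sqrt(-12316) = 2*I*sqrt(3079)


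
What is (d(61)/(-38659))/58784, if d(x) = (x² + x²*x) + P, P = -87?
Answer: -20965/206593696 ≈ -0.00010148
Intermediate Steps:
d(x) = -87 + x² + x³ (d(x) = (x² + x²*x) - 87 = (x² + x³) - 87 = -87 + x² + x³)
(d(61)/(-38659))/58784 = ((-87 + 61² + 61³)/(-38659))/58784 = ((-87 + 3721 + 226981)*(-1/38659))*(1/58784) = (230615*(-1/38659))*(1/58784) = -230615/38659*1/58784 = -20965/206593696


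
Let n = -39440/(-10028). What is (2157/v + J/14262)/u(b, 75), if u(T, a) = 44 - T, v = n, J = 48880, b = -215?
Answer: 38802566869/18210719940 ≈ 2.1308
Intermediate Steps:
n = 9860/2507 (n = -39440*(-1/10028) = 9860/2507 ≈ 3.9330)
v = 9860/2507 ≈ 3.9330
(2157/v + J/14262)/u(b, 75) = (2157/(9860/2507) + 48880/14262)/(44 - 1*(-215)) = (2157*(2507/9860) + 48880*(1/14262))/(44 + 215) = (5407599/9860 + 24440/7131)/259 = (38802566869/70311660)*(1/259) = 38802566869/18210719940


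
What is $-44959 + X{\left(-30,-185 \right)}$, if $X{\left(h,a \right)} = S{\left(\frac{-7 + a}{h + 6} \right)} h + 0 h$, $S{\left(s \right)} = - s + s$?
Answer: $-44959$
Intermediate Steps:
$S{\left(s \right)} = 0$
$X{\left(h,a \right)} = 0$ ($X{\left(h,a \right)} = 0 h + 0 h = 0 + 0 = 0$)
$-44959 + X{\left(-30,-185 \right)} = -44959 + 0 = -44959$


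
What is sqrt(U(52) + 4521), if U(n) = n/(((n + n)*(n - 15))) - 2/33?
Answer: sqrt(26960087814)/2442 ≈ 67.238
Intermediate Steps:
U(n) = -2/33 + 1/(2*(-15 + n)) (U(n) = n/(((2*n)*(-15 + n))) - 2*1/33 = n/((2*n*(-15 + n))) - 2/33 = n*(1/(2*n*(-15 + n))) - 2/33 = 1/(2*(-15 + n)) - 2/33 = -2/33 + 1/(2*(-15 + n)))
sqrt(U(52) + 4521) = sqrt((93 - 4*52)/(66*(-15 + 52)) + 4521) = sqrt((1/66)*(93 - 208)/37 + 4521) = sqrt((1/66)*(1/37)*(-115) + 4521) = sqrt(-115/2442 + 4521) = sqrt(11040167/2442) = sqrt(26960087814)/2442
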